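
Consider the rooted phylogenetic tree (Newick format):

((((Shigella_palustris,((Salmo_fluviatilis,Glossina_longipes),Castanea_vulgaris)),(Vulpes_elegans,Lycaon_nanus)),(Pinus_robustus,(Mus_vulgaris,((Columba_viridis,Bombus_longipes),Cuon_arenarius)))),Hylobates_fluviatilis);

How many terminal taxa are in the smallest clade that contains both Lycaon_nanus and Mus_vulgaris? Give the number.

11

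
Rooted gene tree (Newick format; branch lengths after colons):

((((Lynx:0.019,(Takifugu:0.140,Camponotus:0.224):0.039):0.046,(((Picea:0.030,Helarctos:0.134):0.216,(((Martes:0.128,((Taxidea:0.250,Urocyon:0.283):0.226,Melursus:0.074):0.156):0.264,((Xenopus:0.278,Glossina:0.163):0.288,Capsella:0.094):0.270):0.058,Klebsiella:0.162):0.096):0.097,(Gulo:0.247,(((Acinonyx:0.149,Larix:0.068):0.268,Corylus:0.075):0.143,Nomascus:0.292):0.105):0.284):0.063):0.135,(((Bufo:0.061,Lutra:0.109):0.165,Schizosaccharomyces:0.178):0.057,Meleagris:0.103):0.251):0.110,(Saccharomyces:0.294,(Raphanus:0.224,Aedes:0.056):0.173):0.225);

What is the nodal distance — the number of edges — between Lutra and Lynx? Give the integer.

7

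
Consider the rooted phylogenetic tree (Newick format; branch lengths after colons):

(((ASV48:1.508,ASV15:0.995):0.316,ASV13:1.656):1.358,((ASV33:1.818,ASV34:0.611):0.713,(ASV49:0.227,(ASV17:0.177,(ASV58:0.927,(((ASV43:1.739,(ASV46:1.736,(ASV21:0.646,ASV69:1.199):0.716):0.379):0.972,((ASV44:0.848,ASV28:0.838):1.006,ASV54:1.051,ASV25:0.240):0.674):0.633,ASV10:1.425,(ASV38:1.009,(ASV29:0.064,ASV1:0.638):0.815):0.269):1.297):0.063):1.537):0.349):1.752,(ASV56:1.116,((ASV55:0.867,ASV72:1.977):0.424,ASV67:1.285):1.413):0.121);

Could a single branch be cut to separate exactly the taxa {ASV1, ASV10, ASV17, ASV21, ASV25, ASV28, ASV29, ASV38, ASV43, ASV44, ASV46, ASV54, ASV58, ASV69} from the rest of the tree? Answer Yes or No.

The most recent common ancestor of these taxa subtends (ASV17,(ASV58,(((ASV43,(ASV46,(ASV21,ASV69))),((ASV44,ASV28),ASV54,ASV25)),ASV10,(ASV38,(ASV29,ASV1))))).
That clade has exactly 14 tips — every listed taxon and nothing else — so the group is monophyletic.

Yes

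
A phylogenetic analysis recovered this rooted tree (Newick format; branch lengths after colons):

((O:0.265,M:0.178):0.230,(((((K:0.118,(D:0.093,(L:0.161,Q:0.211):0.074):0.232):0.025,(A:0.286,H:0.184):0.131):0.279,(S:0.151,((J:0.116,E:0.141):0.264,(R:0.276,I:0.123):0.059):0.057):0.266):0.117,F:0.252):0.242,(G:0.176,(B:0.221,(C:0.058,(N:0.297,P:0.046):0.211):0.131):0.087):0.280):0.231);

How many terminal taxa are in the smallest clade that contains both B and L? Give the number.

17

The MRCA of B and L is the node subtending (((((K,(D,(L,Q))),(A,H)),(S,((J,E),(R,I)))),F),(G,(B,(C,(N,P))))).
That clade contains 17 terminal taxa: A, B, C, D, E, F, G, H, I, J, K, L, N, P, Q, R, S.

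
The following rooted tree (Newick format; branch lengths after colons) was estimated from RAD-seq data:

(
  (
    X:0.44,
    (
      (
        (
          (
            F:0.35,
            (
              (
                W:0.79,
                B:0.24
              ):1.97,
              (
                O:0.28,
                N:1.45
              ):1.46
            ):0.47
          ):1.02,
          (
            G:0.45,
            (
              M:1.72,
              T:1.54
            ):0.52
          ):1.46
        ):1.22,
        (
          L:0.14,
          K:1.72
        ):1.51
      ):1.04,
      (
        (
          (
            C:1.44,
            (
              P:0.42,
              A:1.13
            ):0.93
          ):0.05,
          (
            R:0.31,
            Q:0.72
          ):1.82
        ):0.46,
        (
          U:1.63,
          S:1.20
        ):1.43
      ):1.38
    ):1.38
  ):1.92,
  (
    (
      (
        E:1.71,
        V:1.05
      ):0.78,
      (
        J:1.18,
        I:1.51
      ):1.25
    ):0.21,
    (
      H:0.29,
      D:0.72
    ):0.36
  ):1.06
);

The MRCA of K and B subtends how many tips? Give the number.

10

The MRCA of K and B is the node subtending (((F,((W,B),(O,N))),(G,(M,T))),(L,K)).
That clade contains 10 terminal taxa: B, F, G, K, L, M, N, O, T, W.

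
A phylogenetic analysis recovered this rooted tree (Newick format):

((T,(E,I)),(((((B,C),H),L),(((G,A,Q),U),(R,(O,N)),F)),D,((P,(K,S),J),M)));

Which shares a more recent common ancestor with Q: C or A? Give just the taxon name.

A

The MRCA of Q and A subtends (G,A,Q) (3 taxa).
The MRCA of Q and C subtends ((((B,C),H),L),(((G,A,Q),U),(R,(O,N)),F)) (12 taxa).
The first is nested inside the second, so Q shares a more recent common ancestor with A.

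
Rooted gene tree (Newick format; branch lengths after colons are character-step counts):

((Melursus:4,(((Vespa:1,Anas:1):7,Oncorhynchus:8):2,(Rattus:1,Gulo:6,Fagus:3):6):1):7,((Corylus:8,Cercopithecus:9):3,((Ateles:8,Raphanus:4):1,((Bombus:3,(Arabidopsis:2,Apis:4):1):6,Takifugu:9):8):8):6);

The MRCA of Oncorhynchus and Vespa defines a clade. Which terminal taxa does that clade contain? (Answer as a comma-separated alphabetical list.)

Tracing Oncorhynchus: it sits inside ((Vespa,Anas),Oncorhynchus).
Tracing Vespa: it sits inside (Vespa,Anas).
The smallest clade enclosing both is ((Vespa,Anas),Oncorhynchus); the answer is its 3 terminal taxa in alphabetical order.

Anas, Oncorhynchus, Vespa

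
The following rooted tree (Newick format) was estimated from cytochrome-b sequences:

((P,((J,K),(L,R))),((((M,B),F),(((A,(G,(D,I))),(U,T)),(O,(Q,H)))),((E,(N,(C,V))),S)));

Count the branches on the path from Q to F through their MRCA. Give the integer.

The MRCA of Q and F is the node subtending (((M,B),F),(((A,(G,(D,I))),(U,T)),(O,(Q,H)))).
From Q up to that node: 4 branches. From F up to the same node: 2 branches. Total: 4 + 2 = 6.

6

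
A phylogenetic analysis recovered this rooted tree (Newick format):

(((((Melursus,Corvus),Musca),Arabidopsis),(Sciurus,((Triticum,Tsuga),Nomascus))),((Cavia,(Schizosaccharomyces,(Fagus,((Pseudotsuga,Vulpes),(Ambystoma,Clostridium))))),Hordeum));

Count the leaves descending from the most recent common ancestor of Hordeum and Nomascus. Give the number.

16

The MRCA of Hordeum and Nomascus is the root, so the clade is the entire tree.
That clade contains 16 terminal taxa: Ambystoma, Arabidopsis, Cavia, Clostridium, Corvus, Fagus, Hordeum, Melursus, Musca, Nomascus, Pseudotsuga, Schizosaccharomyces, Sciurus, Triticum, Tsuga, Vulpes.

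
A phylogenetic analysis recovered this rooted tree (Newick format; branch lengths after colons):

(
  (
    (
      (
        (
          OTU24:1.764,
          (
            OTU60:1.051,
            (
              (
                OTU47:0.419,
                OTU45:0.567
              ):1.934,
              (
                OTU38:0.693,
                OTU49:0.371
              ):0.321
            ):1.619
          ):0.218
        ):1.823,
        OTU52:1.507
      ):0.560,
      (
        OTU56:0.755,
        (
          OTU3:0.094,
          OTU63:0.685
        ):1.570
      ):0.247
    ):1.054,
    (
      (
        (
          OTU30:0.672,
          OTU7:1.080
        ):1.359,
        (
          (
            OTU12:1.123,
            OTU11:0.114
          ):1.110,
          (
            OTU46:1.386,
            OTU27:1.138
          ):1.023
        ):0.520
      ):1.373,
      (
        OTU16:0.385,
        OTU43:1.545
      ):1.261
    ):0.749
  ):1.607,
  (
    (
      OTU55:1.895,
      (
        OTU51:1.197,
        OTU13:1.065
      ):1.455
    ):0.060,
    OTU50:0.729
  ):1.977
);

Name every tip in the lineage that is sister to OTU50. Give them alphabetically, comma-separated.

OTU50 attaches to the tree at the node subtending ((OTU55,(OTU51,OTU13)),OTU50).
The other lineage descending from that same node — the sister group — is (OTU55,(OTU51,OTU13)); its 3 tips in alphabetical order are the answer.

OTU13, OTU51, OTU55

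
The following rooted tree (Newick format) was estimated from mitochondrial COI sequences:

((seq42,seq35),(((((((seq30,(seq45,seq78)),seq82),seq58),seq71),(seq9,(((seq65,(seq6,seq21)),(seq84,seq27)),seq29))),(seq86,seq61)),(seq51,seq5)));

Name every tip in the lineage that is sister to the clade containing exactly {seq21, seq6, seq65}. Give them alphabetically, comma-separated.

The clade containing exactly {seq21, seq6, seq65} attaches to the tree at the node subtending ((seq65,(seq6,seq21)),(seq84,seq27)).
The other lineage descending from that same node — the sister group — is (seq84,seq27); its 2 tips in alphabetical order are the answer.

seq27, seq84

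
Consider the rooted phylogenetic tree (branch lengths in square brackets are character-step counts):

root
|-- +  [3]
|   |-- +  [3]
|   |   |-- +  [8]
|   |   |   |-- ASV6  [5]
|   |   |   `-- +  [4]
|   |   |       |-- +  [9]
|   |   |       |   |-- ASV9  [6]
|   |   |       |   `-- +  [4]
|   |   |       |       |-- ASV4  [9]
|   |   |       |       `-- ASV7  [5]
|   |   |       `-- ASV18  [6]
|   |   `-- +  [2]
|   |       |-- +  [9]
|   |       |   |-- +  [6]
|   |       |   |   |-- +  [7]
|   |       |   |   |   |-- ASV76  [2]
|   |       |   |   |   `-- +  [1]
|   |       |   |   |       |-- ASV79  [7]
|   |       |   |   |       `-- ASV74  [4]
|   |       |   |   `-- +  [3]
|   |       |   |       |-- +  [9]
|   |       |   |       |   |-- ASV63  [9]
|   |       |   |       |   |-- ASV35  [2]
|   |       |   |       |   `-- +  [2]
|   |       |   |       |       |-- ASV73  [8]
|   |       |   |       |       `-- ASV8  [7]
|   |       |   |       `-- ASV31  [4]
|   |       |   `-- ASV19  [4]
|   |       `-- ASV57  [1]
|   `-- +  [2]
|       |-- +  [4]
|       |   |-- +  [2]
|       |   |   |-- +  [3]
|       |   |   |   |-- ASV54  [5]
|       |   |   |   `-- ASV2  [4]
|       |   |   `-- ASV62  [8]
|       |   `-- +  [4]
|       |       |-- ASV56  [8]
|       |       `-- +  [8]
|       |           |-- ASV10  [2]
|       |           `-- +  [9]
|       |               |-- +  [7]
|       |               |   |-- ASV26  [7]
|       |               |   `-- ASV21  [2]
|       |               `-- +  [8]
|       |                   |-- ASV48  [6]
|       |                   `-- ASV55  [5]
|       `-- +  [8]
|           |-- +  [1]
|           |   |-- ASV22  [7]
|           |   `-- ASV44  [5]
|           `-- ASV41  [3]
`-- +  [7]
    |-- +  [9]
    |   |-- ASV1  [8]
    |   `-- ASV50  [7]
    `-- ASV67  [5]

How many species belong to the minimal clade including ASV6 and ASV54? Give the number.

The MRCA of ASV6 and ASV54 is the node subtending (((ASV6,((ASV9,(ASV4,ASV7)),ASV18)),((((ASV76,(ASV79,ASV74)),((ASV63,ASV35,(ASV73,ASV8)),ASV31)),ASV19),ASV57)),((((ASV54,ASV2),ASV62),(ASV56,(ASV10,((ASV26,ASV21),(ASV48,ASV55))))),((ASV22,ASV44),ASV41))).
That clade contains 27 terminal taxa: ASV10, ASV18, ASV19, ASV2, ASV21, ASV22, ASV26, ASV31, ASV35, ASV4, ASV41, ASV44, ASV48, ASV54, ASV55, ASV56, ASV57, ASV6, ASV62, ASV63, ASV7, ASV73, ASV74, ASV76, ASV79, ASV8, ASV9.

27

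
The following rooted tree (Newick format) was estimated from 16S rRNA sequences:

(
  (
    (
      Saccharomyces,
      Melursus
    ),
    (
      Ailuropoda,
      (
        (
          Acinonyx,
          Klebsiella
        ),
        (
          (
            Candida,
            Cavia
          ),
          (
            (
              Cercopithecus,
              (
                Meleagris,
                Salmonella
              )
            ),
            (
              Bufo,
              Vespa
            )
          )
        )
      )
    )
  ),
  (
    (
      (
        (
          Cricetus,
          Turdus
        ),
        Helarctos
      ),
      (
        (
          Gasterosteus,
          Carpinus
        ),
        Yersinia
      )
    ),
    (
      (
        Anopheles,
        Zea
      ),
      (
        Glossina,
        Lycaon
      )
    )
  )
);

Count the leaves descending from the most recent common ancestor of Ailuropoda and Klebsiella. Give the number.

10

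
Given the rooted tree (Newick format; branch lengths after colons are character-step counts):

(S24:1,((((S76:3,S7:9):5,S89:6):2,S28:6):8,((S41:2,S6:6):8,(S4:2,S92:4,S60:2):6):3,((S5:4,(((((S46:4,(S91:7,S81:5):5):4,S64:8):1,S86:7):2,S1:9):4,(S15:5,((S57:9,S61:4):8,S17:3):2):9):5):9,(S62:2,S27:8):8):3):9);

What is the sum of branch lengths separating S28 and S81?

52

The path runs S28 → … → MRCA → … → S81; the MRCA is the node subtending ((((S76,S7),S89),S28),((S41,S6),(S4,S92,S60)),((S5,(((((S46,(S91,S81)),S64),S86),S1),(S15,((S57,S61),S17)))),(S62,S27))).
Branch lengths along that path: 6 + 8 + 3 + 9 + 5 + 4 + 2 + 1 + 4 + 5 + 5 = 52.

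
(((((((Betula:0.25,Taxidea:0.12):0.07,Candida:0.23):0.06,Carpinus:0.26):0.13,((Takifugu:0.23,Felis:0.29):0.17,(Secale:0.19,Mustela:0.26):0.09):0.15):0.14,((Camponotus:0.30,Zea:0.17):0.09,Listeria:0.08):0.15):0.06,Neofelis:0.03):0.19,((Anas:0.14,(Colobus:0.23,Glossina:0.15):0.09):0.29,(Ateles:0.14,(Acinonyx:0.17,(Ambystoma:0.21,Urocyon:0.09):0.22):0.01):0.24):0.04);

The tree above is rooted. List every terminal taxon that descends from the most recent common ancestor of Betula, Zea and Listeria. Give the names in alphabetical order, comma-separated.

Tracing Betula: it sits inside (Betula,Taxidea).
Tracing Zea: it sits inside (Camponotus,Zea).
Tracing Listeria: it sits inside ((Camponotus,Zea),Listeria).
The smallest clade enclosing all 3 is (((((Betula,Taxidea),Candida),Carpinus),((Takifugu,Felis),(Secale,Mustela))),((Camponotus,Zea),Listeria)); the answer is its 11 terminal taxa in alphabetical order.

Betula, Camponotus, Candida, Carpinus, Felis, Listeria, Mustela, Secale, Takifugu, Taxidea, Zea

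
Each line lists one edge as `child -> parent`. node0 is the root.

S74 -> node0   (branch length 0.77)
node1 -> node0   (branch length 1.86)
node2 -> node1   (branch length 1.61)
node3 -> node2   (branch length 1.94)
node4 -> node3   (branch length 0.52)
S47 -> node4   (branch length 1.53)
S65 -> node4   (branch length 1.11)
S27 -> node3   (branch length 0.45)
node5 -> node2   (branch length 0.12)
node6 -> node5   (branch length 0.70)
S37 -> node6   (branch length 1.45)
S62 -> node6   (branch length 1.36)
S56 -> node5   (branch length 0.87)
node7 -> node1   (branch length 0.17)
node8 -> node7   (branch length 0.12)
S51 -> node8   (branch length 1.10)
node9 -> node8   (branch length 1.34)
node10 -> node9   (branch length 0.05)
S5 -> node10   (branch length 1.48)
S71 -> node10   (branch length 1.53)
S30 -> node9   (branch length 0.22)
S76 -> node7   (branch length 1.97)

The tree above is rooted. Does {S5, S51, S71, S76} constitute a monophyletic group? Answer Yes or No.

The MRCA of the listed taxa subtends ((S51,((S5,S71),S30)),S76).
That clade also contains S30, which is not in the proposed group, so the group is not monophyletic.

No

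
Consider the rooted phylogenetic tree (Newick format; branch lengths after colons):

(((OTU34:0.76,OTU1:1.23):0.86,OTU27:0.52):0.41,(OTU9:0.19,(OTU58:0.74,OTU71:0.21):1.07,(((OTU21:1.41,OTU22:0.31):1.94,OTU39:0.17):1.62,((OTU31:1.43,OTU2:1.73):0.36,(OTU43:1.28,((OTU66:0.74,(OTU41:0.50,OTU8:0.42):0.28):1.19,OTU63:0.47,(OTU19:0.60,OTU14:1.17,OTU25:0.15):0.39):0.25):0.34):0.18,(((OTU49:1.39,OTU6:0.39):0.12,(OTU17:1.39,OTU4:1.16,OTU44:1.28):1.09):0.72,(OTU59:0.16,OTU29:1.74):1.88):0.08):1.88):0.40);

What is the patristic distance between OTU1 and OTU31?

6.75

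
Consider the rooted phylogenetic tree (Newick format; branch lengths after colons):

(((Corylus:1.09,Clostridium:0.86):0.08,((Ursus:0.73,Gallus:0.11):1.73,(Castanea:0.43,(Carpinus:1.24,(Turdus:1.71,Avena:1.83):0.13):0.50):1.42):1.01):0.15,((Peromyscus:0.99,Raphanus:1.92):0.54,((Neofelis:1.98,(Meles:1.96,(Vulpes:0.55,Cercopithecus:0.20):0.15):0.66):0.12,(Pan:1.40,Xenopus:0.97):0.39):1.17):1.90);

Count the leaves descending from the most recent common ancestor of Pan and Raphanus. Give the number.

8

The MRCA of Pan and Raphanus is the node subtending ((Peromyscus,Raphanus),((Neofelis,(Meles,(Vulpes,Cercopithecus))),(Pan,Xenopus))).
That clade contains 8 terminal taxa: Cercopithecus, Meles, Neofelis, Pan, Peromyscus, Raphanus, Vulpes, Xenopus.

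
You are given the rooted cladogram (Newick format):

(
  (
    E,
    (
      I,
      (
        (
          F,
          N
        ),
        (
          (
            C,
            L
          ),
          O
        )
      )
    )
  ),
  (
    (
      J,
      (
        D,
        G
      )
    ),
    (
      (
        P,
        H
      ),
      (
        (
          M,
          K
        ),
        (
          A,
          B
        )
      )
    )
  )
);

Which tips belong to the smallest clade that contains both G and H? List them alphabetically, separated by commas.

Tracing G: it sits inside (D,G).
Tracing H: it sits inside (P,H).
The smallest clade enclosing both is ((J,(D,G)),((P,H),((M,K),(A,B)))); the answer is its 9 terminal taxa in alphabetical order.

A, B, D, G, H, J, K, M, P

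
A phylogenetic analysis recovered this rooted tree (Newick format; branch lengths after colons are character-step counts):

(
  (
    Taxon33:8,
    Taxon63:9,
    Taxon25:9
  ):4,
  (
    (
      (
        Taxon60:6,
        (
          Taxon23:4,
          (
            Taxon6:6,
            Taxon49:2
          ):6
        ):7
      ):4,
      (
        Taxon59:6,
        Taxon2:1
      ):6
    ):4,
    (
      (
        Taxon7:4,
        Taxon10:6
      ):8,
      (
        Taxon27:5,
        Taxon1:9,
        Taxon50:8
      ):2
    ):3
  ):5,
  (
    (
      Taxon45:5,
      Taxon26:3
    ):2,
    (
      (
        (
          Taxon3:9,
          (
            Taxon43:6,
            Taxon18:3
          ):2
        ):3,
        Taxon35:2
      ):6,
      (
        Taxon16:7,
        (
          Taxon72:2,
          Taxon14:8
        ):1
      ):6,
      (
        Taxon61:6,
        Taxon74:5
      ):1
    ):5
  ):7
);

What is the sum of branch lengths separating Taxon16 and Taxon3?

The path runs Taxon16 → … → MRCA → … → Taxon3; the MRCA is the node subtending (((Taxon3,(Taxon43,Taxon18)),Taxon35),(Taxon16,(Taxon72,Taxon14)),(Taxon61,Taxon74)).
Branch lengths along that path: 7 + 6 + 6 + 3 + 9 = 31.

31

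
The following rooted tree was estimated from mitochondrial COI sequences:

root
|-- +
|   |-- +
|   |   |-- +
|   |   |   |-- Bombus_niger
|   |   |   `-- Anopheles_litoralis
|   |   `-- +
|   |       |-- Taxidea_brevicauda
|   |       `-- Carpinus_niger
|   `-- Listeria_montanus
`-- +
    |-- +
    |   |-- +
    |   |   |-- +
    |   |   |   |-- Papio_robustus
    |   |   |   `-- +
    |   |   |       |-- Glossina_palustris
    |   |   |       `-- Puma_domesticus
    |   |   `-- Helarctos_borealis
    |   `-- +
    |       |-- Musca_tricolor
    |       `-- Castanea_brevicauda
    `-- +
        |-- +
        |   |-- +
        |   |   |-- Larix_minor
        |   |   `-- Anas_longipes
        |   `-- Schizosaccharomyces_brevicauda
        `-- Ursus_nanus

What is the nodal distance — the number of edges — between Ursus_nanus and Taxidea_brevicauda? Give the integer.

The MRCA of Ursus_nanus and Taxidea_brevicauda is the root of the tree.
From Ursus_nanus up to that node: 3 branches. From Taxidea_brevicauda up to the same node: 4 branches. Total: 3 + 4 = 7.

7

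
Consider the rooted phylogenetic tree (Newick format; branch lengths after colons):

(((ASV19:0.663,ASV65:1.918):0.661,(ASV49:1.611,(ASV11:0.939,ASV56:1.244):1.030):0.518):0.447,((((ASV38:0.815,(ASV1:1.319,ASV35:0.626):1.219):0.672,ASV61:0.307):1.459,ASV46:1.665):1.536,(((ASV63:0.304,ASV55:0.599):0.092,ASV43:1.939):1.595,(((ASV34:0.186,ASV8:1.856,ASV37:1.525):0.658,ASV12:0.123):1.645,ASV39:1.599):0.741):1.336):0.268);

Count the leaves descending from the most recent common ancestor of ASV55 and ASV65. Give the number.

The MRCA of ASV55 and ASV65 is the root, so the clade is the entire tree.
That clade contains 18 terminal taxa: ASV1, ASV11, ASV12, ASV19, ASV34, ASV35, ASV37, ASV38, ASV39, ASV43, ASV46, ASV49, ASV55, ASV56, ASV61, ASV63, ASV65, ASV8.

18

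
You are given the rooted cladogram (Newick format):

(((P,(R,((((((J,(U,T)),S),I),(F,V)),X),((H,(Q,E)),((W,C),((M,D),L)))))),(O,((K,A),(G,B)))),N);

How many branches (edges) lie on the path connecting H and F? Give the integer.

7

The MRCA of H and F is the node subtending ((((((J,(U,T)),S),I),(F,V)),X),((H,(Q,E)),((W,C),((M,D),L)))).
From H up to that node: 3 branches. From F up to the same node: 4 branches. Total: 3 + 4 = 7.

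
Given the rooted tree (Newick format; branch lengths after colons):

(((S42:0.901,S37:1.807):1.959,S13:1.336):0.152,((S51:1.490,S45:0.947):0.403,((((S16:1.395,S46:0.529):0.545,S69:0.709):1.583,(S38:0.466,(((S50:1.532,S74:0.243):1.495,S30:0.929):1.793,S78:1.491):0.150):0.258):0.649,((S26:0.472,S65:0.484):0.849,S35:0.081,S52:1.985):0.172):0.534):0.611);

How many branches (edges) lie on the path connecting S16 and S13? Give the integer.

The MRCA of S16 and S13 is the root of the tree.
From S16 up to that node: 6 branches. From S13 up to the same node: 2 branches. Total: 6 + 2 = 8.

8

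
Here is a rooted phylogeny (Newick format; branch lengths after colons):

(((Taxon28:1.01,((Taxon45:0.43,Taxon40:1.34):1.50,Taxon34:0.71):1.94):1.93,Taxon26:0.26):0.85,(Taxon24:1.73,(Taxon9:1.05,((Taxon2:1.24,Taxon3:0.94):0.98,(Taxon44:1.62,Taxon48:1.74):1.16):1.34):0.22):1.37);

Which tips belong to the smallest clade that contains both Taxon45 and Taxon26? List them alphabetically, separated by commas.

Taxon26, Taxon28, Taxon34, Taxon40, Taxon45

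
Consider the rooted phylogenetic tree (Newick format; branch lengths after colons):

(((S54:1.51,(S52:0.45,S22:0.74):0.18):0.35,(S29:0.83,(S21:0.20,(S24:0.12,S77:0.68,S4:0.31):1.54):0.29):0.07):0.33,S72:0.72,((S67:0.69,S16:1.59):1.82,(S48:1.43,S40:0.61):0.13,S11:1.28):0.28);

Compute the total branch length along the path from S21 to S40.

The path runs S21 → … → MRCA → … → S40; the MRCA is the root of the tree.
Branch lengths along that path: 0.20 + 0.29 + 0.07 + 0.33 + 0.28 + 0.13 + 0.61 = 1.91.

1.91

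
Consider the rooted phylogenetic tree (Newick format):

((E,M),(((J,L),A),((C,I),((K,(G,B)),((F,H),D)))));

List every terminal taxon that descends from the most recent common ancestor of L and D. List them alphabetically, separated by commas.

Tracing L: it sits inside (J,L).
Tracing D: it sits inside ((F,H),D).
The smallest clade enclosing both is (((J,L),A),((C,I),((K,(G,B)),((F,H),D)))); the answer is its 11 terminal taxa in alphabetical order.

A, B, C, D, F, G, H, I, J, K, L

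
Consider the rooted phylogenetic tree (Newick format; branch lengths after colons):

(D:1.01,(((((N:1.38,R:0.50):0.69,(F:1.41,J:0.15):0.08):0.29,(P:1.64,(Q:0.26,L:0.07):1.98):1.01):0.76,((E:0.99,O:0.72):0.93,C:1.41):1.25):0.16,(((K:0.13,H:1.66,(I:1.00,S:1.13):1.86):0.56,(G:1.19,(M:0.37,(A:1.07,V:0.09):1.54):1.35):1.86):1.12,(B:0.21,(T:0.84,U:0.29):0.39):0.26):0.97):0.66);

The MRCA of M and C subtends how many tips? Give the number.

The MRCA of M and C is the node subtending (((((N,R),(F,J)),(P,(Q,L))),((E,O),C)),(((K,H,(I,S)),(G,(M,(A,V)))),(B,(T,U)))).
That clade contains 21 terminal taxa: A, B, C, E, F, G, H, I, J, K, L, M, N, O, P, Q, R, S, T, U, V.

21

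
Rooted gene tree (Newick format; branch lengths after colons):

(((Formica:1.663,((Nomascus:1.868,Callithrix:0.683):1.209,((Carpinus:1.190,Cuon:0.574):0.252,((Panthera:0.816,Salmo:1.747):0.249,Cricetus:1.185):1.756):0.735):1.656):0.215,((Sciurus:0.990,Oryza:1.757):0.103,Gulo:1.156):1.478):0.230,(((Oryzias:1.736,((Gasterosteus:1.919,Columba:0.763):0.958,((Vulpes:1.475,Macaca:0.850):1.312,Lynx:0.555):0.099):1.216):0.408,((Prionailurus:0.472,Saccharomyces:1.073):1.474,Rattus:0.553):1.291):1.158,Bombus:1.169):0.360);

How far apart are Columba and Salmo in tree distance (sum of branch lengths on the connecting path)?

11.451

The path runs Columba → … → MRCA → … → Salmo; the MRCA is the root of the tree.
Branch lengths along that path: 0.763 + 0.958 + 1.216 + 0.408 + 1.158 + 0.360 + 0.230 + 0.215 + 1.656 + 0.735 + 1.756 + 0.249 + 1.747 = 11.451.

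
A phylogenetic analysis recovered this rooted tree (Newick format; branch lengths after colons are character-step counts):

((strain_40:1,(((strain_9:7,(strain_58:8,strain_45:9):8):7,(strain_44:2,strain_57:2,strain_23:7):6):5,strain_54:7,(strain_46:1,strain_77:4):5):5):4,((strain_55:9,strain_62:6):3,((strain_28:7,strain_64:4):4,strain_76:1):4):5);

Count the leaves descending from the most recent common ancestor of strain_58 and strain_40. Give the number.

The MRCA of strain_58 and strain_40 is the node subtending (strain_40,(((strain_9,(strain_58,strain_45)),(strain_44,strain_57,strain_23)),strain_54,(strain_46,strain_77))).
That clade contains 10 terminal taxa: strain_23, strain_40, strain_44, strain_45, strain_46, strain_54, strain_57, strain_58, strain_77, strain_9.

10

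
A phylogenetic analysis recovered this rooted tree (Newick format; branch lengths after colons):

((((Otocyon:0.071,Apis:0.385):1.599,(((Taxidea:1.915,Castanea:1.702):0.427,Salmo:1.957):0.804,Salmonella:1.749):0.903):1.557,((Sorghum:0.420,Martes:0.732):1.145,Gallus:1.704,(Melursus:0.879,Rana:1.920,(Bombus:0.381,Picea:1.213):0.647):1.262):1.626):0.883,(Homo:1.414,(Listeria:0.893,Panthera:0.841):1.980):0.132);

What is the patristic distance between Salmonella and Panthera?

The path runs Salmonella → … → MRCA → … → Panthera; the MRCA is the root of the tree.
Branch lengths along that path: 1.749 + 0.903 + 1.557 + 0.883 + 0.132 + 1.980 + 0.841 = 8.045.

8.045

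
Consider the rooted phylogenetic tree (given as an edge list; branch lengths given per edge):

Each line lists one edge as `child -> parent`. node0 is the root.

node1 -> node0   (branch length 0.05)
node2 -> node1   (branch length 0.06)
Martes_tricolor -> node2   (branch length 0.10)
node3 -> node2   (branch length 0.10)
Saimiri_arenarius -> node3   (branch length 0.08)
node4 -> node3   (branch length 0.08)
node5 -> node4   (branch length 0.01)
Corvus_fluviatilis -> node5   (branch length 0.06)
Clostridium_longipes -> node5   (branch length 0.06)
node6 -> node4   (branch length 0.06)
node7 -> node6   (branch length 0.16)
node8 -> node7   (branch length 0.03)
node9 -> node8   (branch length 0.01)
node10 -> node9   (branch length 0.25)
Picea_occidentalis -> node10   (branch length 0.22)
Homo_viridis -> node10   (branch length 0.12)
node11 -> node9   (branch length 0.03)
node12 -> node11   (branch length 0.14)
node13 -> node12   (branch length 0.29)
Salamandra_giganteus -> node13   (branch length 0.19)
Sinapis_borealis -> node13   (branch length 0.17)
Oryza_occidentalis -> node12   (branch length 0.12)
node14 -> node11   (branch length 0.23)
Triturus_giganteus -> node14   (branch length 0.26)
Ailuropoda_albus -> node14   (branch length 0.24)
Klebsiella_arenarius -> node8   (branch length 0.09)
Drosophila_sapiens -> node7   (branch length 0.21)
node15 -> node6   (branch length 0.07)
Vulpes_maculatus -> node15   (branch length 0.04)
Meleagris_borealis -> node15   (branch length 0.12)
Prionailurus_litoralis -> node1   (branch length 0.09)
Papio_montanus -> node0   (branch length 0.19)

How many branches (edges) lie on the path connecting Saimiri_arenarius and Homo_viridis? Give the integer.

The MRCA of Saimiri_arenarius and Homo_viridis is the node subtending (Saimiri_arenarius,((Corvus_fluviatilis,Clostridium_longipes),(((((Picea_occidentalis,Homo_viridis),(((Salamandra_giganteus,Sinapis_borealis),Oryza_occidentalis),(Triturus_giganteus,Ailuropoda_albus))),Klebsiella_arenarius),Drosophila_sapiens),(Vulpes_maculatus,Meleagris_borealis)))).
From Saimiri_arenarius up to that node: 1 branch. From Homo_viridis up to the same node: 7 branches. Total: 1 + 7 = 8.

8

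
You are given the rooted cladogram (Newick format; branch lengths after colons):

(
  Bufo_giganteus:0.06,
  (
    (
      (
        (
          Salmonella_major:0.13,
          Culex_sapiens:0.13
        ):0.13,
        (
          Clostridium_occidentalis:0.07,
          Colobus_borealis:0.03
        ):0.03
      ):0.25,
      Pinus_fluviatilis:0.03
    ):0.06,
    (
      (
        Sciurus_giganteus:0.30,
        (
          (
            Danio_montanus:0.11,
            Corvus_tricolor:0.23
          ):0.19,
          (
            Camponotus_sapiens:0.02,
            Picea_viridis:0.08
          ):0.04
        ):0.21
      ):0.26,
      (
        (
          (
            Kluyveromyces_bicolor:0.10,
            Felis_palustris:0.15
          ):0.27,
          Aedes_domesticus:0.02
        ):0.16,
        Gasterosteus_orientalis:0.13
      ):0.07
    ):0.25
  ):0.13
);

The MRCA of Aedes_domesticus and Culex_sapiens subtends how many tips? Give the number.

The MRCA of Aedes_domesticus and Culex_sapiens is the node subtending ((((Salmonella_major,Culex_sapiens),(Clostridium_occidentalis,Colobus_borealis)),Pinus_fluviatilis),((Sciurus_giganteus,((Danio_montanus,Corvus_tricolor),(Camponotus_sapiens,Picea_viridis))),(((Kluyveromyces_bicolor,Felis_palustris),Aedes_domesticus),Gasterosteus_orientalis))).
That clade contains 14 terminal taxa: Aedes_domesticus, Camponotus_sapiens, Clostridium_occidentalis, Colobus_borealis, Corvus_tricolor, Culex_sapiens, Danio_montanus, Felis_palustris, Gasterosteus_orientalis, Kluyveromyces_bicolor, Picea_viridis, Pinus_fluviatilis, Salmonella_major, Sciurus_giganteus.

14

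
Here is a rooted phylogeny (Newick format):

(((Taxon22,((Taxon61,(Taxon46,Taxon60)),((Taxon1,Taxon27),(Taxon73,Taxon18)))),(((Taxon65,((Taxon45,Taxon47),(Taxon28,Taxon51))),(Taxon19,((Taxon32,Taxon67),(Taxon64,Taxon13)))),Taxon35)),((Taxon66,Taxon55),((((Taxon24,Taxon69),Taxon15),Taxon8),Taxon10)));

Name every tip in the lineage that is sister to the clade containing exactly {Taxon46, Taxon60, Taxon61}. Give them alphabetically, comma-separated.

The clade containing exactly {Taxon46, Taxon60, Taxon61} attaches to the tree at the node subtending ((Taxon61,(Taxon46,Taxon60)),((Taxon1,Taxon27),(Taxon73,Taxon18))).
The other lineage descending from that same node — the sister group — is ((Taxon1,Taxon27),(Taxon73,Taxon18)); its 4 tips in alphabetical order are the answer.

Taxon1, Taxon18, Taxon27, Taxon73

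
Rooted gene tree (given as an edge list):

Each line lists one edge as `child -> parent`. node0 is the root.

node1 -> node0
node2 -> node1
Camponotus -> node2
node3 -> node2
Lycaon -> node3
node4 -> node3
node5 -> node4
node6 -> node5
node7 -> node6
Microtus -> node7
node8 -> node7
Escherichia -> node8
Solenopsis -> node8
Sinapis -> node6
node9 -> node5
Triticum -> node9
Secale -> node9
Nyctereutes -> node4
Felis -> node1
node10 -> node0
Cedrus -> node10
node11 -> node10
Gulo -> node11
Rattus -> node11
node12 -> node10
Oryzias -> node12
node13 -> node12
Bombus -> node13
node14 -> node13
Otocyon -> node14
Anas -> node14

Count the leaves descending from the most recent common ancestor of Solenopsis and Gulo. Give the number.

17

The MRCA of Solenopsis and Gulo is the root, so the clade is the entire tree.
That clade contains 17 terminal taxa: Anas, Bombus, Camponotus, Cedrus, Escherichia, Felis, Gulo, Lycaon, Microtus, Nyctereutes, Oryzias, Otocyon, Rattus, Secale, Sinapis, Solenopsis, Triticum.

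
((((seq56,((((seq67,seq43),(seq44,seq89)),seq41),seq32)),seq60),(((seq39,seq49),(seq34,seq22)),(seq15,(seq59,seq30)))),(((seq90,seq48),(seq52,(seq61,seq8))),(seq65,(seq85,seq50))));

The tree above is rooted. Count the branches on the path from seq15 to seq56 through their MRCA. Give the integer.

The MRCA of seq15 and seq56 is the node subtending (((seq56,((((seq67,seq43),(seq44,seq89)),seq41),seq32)),seq60),(((seq39,seq49),(seq34,seq22)),(seq15,(seq59,seq30)))).
From seq15 up to that node: 3 branches. From seq56 up to the same node: 3 branches. Total: 3 + 3 = 6.

6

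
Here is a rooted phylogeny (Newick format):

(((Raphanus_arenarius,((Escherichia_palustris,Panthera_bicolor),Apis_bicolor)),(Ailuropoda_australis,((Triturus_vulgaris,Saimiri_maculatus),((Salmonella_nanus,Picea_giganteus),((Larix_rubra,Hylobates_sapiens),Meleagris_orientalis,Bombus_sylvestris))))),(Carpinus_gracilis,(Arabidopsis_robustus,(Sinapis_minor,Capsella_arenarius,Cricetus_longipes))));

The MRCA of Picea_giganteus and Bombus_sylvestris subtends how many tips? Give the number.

The MRCA of Picea_giganteus and Bombus_sylvestris is the node subtending ((Salmonella_nanus,Picea_giganteus),((Larix_rubra,Hylobates_sapiens),Meleagris_orientalis,Bombus_sylvestris)).
That clade contains 6 terminal taxa: Bombus_sylvestris, Hylobates_sapiens, Larix_rubra, Meleagris_orientalis, Picea_giganteus, Salmonella_nanus.

6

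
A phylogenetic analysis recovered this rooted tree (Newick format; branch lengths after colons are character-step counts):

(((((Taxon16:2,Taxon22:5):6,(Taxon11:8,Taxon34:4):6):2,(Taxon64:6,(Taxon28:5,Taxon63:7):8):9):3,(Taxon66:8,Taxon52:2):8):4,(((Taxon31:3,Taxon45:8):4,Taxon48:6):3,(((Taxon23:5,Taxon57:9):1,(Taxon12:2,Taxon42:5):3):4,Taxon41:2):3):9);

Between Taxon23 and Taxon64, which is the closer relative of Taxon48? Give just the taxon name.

The MRCA of Taxon48 and Taxon23 subtends (((Taxon31,Taxon45),Taxon48),(((Taxon23,Taxon57),(Taxon12,Taxon42)),Taxon41)) (8 taxa).
The MRCA of Taxon48 and Taxon64 is the root, subtending the entire tree (17 taxa).
The first is nested inside the second, so Taxon48 shares a more recent common ancestor with Taxon23.

Taxon23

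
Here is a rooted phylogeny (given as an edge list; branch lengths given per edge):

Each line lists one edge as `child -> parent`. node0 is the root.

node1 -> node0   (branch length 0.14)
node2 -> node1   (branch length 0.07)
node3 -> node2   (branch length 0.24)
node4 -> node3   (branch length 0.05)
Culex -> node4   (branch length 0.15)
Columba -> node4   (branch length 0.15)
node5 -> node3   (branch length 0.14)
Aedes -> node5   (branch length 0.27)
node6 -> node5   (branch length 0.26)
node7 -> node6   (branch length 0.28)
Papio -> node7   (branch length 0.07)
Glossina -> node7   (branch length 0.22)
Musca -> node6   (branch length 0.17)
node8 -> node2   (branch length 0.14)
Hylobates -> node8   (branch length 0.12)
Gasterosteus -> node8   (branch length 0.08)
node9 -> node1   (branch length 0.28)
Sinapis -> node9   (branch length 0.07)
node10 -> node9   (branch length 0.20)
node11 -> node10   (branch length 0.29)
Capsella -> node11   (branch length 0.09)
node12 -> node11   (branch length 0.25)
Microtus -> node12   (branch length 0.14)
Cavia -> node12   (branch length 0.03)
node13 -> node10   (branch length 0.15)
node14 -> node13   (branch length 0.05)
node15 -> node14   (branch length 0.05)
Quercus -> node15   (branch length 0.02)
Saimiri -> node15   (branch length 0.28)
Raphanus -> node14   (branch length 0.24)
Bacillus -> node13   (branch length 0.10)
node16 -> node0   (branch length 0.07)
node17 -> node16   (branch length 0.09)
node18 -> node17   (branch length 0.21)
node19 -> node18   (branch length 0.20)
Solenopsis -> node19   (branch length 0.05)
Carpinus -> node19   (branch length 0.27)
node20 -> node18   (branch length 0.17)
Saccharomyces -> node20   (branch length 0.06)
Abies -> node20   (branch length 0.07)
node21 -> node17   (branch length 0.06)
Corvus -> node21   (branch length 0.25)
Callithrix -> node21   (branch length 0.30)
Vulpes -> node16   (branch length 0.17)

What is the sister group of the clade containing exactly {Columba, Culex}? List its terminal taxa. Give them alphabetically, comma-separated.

The clade containing exactly {Columba, Culex} attaches to the tree at the node subtending ((Culex,Columba),(Aedes,((Papio,Glossina),Musca))).
The other lineage descending from that same node — the sister group — is (Aedes,((Papio,Glossina),Musca)); its 4 tips in alphabetical order are the answer.

Aedes, Glossina, Musca, Papio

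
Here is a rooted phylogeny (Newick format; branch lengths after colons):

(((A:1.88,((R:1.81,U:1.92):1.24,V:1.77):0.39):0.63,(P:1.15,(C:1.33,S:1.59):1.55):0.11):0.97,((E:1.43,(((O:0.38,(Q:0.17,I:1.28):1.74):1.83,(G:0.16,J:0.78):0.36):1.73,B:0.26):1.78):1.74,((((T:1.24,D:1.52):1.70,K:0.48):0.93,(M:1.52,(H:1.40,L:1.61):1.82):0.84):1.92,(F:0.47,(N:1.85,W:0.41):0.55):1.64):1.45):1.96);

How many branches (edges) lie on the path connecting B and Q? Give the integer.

The MRCA of B and Q is the node subtending (((O,(Q,I)),(G,J)),B).
From B up to that node: 1 branch. From Q up to the same node: 4 branches. Total: 1 + 4 = 5.

5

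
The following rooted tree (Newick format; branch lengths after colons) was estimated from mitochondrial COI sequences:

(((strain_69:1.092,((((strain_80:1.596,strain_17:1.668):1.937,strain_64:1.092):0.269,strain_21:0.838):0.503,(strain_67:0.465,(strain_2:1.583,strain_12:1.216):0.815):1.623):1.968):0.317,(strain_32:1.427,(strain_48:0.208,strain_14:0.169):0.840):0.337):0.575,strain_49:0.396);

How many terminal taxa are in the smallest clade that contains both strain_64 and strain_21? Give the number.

4

The MRCA of strain_64 and strain_21 is the node subtending (((strain_80,strain_17),strain_64),strain_21).
That clade contains 4 terminal taxa: strain_17, strain_21, strain_64, strain_80.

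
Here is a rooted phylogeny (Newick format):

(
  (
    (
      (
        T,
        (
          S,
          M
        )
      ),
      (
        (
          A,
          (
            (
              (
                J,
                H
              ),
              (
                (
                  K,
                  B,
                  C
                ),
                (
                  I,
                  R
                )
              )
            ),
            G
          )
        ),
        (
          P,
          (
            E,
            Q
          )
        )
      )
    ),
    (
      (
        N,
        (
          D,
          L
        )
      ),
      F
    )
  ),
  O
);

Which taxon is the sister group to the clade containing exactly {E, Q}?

P

The clade containing exactly {E, Q} attaches to the tree at the node subtending (P,(E,Q)).
The other lineage descending from that same node — the sister group — is the single tip P.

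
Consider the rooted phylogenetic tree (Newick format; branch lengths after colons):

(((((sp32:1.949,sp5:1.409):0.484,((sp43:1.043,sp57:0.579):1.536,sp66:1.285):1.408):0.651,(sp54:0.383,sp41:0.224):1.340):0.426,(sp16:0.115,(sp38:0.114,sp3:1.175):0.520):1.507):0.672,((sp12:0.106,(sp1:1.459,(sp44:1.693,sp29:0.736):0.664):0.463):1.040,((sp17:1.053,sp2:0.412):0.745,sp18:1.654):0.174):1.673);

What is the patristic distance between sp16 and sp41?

3.612

The path runs sp16 → … → MRCA → … → sp41; the MRCA is the node subtending ((((sp32,sp5),((sp43,sp57),sp66)),(sp54,sp41)),(sp16,(sp38,sp3))).
Branch lengths along that path: 0.115 + 1.507 + 0.426 + 1.340 + 0.224 = 3.612.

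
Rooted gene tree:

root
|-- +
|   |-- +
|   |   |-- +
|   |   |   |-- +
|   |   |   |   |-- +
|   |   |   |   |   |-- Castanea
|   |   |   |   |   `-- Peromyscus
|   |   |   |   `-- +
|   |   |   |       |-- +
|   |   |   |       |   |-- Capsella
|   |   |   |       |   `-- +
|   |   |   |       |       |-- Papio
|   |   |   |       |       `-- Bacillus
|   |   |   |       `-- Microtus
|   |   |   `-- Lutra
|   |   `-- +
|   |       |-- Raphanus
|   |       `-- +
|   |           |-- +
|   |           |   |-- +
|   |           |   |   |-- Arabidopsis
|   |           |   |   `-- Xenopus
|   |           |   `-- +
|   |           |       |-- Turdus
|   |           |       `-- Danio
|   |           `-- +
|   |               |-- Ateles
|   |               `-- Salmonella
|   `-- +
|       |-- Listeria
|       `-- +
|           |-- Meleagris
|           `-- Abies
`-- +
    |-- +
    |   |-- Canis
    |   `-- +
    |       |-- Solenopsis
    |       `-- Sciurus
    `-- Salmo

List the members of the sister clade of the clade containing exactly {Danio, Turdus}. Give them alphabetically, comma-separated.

The clade containing exactly {Danio, Turdus} attaches to the tree at the node subtending ((Arabidopsis,Xenopus),(Turdus,Danio)).
The other lineage descending from that same node — the sister group — is (Arabidopsis,Xenopus); its 2 tips in alphabetical order are the answer.

Arabidopsis, Xenopus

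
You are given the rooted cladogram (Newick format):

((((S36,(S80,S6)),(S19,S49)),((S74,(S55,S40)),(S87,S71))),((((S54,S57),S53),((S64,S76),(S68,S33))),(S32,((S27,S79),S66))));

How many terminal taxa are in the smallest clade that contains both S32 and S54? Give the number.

The MRCA of S32 and S54 is the node subtending ((((S54,S57),S53),((S64,S76),(S68,S33))),(S32,((S27,S79),S66))).
That clade contains 11 terminal taxa: S27, S32, S33, S53, S54, S57, S64, S66, S68, S76, S79.

11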